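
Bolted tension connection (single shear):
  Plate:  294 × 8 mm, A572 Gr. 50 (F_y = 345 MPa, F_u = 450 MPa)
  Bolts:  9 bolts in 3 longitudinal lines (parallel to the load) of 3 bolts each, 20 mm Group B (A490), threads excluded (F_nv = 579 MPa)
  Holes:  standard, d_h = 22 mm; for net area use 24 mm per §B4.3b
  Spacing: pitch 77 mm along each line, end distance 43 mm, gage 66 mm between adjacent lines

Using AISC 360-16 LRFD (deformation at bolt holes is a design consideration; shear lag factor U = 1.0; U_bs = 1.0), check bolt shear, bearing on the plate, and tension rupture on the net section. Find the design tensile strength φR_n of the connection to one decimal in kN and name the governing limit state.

599.4 kN (net-section rupture governs)

Bolt shear: A_b = π(20)²/4 = 314.16 mm². φR_n = 0.75 × 579 × 314.16 × 9 × 1 = 1227.8 kN.
Bearing (8 mm plate, F_u = 450 MPa): end bolts L_c = 43 − 22/2 = 32, R_n = min(1.2×32×8×450, 2.4×20×8×450) = 138.24 kN/bolt; interior L_c = 77 − 22 = 55, R_n = 172.8 kN/bolt. φR_n = 0.75 × (3×138.24 + 6×172.8) = 1088.6 kN.
Tension rupture (net): A_n = (294 − 3×24)×8 = 1776 mm² (U = 1.0, A_e = A_n). φR_n = 0.75 × 450 × 1776 = 599.4 kN.
Governing: min(1227.8, 1088.6, 599.4) = 599.4 kN → net-section rupture.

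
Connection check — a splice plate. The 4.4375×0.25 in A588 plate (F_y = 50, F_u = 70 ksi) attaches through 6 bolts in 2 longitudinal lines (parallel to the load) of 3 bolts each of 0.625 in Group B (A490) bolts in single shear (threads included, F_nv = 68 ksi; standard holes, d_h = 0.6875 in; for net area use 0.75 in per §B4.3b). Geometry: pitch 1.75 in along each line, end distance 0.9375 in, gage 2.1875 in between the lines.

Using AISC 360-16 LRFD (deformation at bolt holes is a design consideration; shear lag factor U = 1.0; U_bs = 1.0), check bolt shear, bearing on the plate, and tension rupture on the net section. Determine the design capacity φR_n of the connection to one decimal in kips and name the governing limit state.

38.6 kips (net-section rupture governs)

Bolt shear: A_b = π(0.625)²/4 = 0.3068 in². φR_n = 0.75 × 68 × 0.3068 × 6 × 1 = 93.9 kips.
Bearing (0.25 in plate, F_u = 70 ksi): end bolts L_c = 0.9375 − 0.6875/2 = 0.59375, R_n = min(1.2×0.59375×0.25×70, 2.4×0.625×0.25×70) = 12.469 kips/bolt; interior L_c = 1.75 − 0.6875 = 1.0625, R_n = 22.313 kips/bolt. φR_n = 0.75 × (2×12.469 + 4×22.313) = 85.6 kips.
Tension rupture (net): A_n = (4.4375 − 2×0.75)×0.25 = 0.73438 in² (U = 1.0, A_e = A_n). φR_n = 0.75 × 70 × 0.73438 = 38.6 kips.
Governing: min(93.9, 85.6, 38.6) = 38.6 kips → net-section rupture.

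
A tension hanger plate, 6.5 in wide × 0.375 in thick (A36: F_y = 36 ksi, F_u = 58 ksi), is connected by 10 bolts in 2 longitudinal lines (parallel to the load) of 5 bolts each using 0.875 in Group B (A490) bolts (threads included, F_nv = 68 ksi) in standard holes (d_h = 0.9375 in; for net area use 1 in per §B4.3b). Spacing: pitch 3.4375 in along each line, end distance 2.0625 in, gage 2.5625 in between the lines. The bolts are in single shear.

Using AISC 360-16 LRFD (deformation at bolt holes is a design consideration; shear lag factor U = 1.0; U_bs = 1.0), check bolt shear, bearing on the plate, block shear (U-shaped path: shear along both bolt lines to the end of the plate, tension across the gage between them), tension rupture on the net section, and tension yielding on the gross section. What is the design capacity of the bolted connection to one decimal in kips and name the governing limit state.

73.4 kips (net-section rupture governs)

Bolt shear: A_b = π(0.875)²/4 = 0.60132 in². φR_n = 0.75 × 68 × 0.60132 × 10 × 1 = 306.7 kips.
Bearing (0.375 in plate, F_u = 58 ksi): end bolts L_c = 2.0625 − 0.9375/2 = 1.59375, R_n = min(1.2×1.59375×0.375×58, 2.4×0.875×0.375×58) = 41.597 kips/bolt; interior L_c = 3.4375 − 0.9375 = 2.5, R_n = 45.675 kips/bolt. φR_n = 0.75 × (2×41.597 + 8×45.675) = 336.4 kips.
Block shear: shear path 2×[2.0625+4×3.4375] = 2×15.8125 in, A_gv = 11.859, A_nv = 2×(15.8125 − 4.5×1)×0.375 = 8.4844 in²; tension across gage: (2.5625 − 1×1)×0.375 = 0.58594 in². R_n = min(0.6×58×8.4844, 0.6×36×11.859) + 1.0×58×0.58594 = min(295.26, 256.15) + 33.985 = 290.14 kips. φR_n = 0.75 × 290.14 = 217.6 kips.
Tension rupture (net): A_n = (6.5 − 2×1)×0.375 = 1.6875 in² (U = 1.0, A_e = A_n). φR_n = 0.75 × 58 × 1.6875 = 73.4 kips.
Tension yield (gross): A_g = 6.5×0.375 = 2.4375 in². φR_n = 0.90 × 36 × 2.4375 = 79.0 kips.
Governing: min(306.7, 336.4, 217.6, 73.4, 79.0) = 73.4 kips → net-section rupture.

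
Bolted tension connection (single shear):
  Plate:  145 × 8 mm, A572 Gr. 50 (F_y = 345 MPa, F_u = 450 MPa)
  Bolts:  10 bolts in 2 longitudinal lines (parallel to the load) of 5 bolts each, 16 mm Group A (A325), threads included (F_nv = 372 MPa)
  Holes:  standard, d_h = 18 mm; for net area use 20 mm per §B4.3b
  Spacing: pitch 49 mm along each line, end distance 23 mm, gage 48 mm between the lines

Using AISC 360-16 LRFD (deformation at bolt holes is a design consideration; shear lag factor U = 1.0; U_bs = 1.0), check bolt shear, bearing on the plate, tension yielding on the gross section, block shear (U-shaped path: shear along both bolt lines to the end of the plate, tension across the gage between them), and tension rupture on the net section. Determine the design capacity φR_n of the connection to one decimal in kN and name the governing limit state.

Bolt shear: A_b = π(16)²/4 = 201.06 mm². φR_n = 0.75 × 372 × 201.06 × 10 × 1 = 561.0 kN.
Bearing (8 mm plate, F_u = 450 MPa): end bolts L_c = 23 − 18/2 = 14, R_n = min(1.2×14×8×450, 2.4×16×8×450) = 60.48 kN/bolt; interior L_c = 49 − 18 = 31, R_n = 133.92 kN/bolt. φR_n = 0.75 × (2×60.48 + 8×133.92) = 894.2 kN.
Tension yield (gross): A_g = 145×8 = 1160 mm². φR_n = 0.90 × 345 × 1160 = 360.2 kN.
Block shear: shear path 2×[23+4×49] = 2×219 mm, A_gv = 3504, A_nv = 2×(219 − 4.5×20)×8 = 2064 mm²; tension across gage: (48 − 1×20)×8 = 224 mm². R_n = min(0.6×450×2064, 0.6×345×3504) + 1.0×450×224 = min(557.28, 725.33) + 100.8 = 658.08 kN. φR_n = 0.75 × 658.08 = 493.6 kN.
Tension rupture (net): A_n = (145 − 2×20)×8 = 840 mm² (U = 1.0, A_e = A_n). φR_n = 0.75 × 450 × 840 = 283.5 kN.
Governing: min(561.0, 894.2, 360.2, 493.6, 283.5) = 283.5 kN → net-section rupture.

283.5 kN (net-section rupture governs)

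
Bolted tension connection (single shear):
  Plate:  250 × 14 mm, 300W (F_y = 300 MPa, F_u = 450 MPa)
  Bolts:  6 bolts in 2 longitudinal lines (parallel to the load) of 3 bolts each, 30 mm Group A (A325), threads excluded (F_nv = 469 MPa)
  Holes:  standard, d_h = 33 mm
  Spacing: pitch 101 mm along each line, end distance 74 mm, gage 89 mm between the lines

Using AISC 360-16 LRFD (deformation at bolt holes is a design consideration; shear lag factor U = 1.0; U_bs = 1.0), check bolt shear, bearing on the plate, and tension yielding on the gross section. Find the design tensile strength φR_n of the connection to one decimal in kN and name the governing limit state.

Bolt shear: A_b = π(30)²/4 = 706.86 mm². φR_n = 0.75 × 469 × 706.86 × 6 × 1 = 1491.8 kN.
Bearing (14 mm plate, F_u = 450 MPa): end bolts L_c = 74 − 33/2 = 57.5, R_n = min(1.2×57.5×14×450, 2.4×30×14×450) = 434.7 kN/bolt; interior L_c = 101 − 33 = 68, R_n = 453.6 kN/bolt. φR_n = 0.75 × (2×434.7 + 4×453.6) = 2012.9 kN.
Tension yield (gross): A_g = 250×14 = 3500 mm². φR_n = 0.90 × 300 × 3500 = 945.0 kN.
Governing: min(1491.8, 2012.9, 945.0) = 945.0 kN → gross-section yield.

945.0 kN (gross-section yield governs)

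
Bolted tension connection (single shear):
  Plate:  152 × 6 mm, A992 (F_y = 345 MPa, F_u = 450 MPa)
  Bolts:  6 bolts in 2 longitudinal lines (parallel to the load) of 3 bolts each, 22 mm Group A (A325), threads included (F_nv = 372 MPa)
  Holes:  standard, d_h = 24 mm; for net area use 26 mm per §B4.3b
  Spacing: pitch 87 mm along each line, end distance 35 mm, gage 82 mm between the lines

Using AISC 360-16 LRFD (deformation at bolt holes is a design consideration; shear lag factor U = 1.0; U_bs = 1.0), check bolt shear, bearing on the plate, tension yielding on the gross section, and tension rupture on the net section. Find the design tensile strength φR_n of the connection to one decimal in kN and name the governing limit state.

Bolt shear: A_b = π(22)²/4 = 380.13 mm². φR_n = 0.75 × 372 × 380.13 × 6 × 1 = 636.3 kN.
Bearing (6 mm plate, F_u = 450 MPa): end bolts L_c = 35 − 24/2 = 23, R_n = min(1.2×23×6×450, 2.4×22×6×450) = 74.52 kN/bolt; interior L_c = 87 − 24 = 63, R_n = 142.56 kN/bolt. φR_n = 0.75 × (2×74.52 + 4×142.56) = 539.5 kN.
Tension yield (gross): A_g = 152×6 = 912 mm². φR_n = 0.90 × 345 × 912 = 283.2 kN.
Tension rupture (net): A_n = (152 − 2×26)×6 = 600 mm² (U = 1.0, A_e = A_n). φR_n = 0.75 × 450 × 600 = 202.5 kN.
Governing: min(636.3, 539.5, 283.2, 202.5) = 202.5 kN → net-section rupture.

202.5 kN (net-section rupture governs)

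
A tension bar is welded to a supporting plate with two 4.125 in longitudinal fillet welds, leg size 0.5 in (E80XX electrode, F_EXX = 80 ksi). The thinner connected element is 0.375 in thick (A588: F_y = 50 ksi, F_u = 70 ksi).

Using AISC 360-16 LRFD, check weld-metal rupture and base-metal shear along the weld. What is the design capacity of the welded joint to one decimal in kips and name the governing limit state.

92.8 kips (base-metal shear governs)

Weld metal: throat = 0.707×0.5 = 0.3535 in, L = 2×4.125 = 8.25 in. φR_n = 0.75 × 0.6 × 80 × 0.3535 × 8.25 = 105.0 kips.
Base metal shear (0.375 in plate): yield φR_n = 1.0×0.6×50×0.375×8.25 = 92.8 kips; rupture φR_n = 0.75×0.6×70×0.375×8.25 = 97.5 kips; take 92.8 kips (yield).
Governing: min(105.0, 92.8) = 92.8 kips → base-metal shear.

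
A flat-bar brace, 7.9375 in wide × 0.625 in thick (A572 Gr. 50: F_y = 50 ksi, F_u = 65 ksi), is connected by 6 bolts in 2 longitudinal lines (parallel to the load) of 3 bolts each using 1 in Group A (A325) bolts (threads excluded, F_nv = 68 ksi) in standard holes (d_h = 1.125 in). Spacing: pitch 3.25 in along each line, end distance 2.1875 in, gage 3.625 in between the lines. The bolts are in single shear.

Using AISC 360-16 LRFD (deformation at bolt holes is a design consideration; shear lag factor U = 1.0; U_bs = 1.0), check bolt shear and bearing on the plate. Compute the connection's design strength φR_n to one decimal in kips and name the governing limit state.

240.3 kips (bolt shear governs)

Bolt shear: A_b = π(1)²/4 = 0.7854 in². φR_n = 0.75 × 68 × 0.7854 × 6 × 1 = 240.3 kips.
Bearing (0.625 in plate, F_u = 65 ksi): end bolts L_c = 2.1875 − 1.125/2 = 1.625, R_n = min(1.2×1.625×0.625×65, 2.4×1×0.625×65) = 79.219 kips/bolt; interior L_c = 3.25 − 1.125 = 2.125, R_n = 97.5 kips/bolt. φR_n = 0.75 × (2×79.219 + 4×97.5) = 411.3 kips.
Governing: min(240.3, 411.3) = 240.3 kips → bolt shear.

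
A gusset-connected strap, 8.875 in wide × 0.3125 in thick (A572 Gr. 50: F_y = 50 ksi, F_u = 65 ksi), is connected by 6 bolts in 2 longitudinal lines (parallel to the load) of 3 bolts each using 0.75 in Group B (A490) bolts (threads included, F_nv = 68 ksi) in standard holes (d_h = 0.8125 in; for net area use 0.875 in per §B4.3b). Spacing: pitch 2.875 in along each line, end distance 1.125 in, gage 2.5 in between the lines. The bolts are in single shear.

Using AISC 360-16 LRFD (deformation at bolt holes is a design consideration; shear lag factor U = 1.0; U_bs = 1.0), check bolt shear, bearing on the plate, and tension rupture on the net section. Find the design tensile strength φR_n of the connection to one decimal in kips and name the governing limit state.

Bolt shear: A_b = π(0.75)²/4 = 0.44179 in². φR_n = 0.75 × 68 × 0.44179 × 6 × 1 = 135.2 kips.
Bearing (0.3125 in plate, F_u = 65 ksi): end bolts L_c = 1.125 − 0.8125/2 = 0.71875, R_n = min(1.2×0.71875×0.3125×65, 2.4×0.75×0.3125×65) = 17.52 kips/bolt; interior L_c = 2.875 − 0.8125 = 2.0625, R_n = 36.563 kips/bolt. φR_n = 0.75 × (2×17.52 + 4×36.563) = 136.0 kips.
Tension rupture (net): A_n = (8.875 − 2×0.875)×0.3125 = 2.2266 in² (U = 1.0, A_e = A_n). φR_n = 0.75 × 65 × 2.2266 = 108.5 kips.
Governing: min(135.2, 136.0, 108.5) = 108.5 kips → net-section rupture.

108.5 kips (net-section rupture governs)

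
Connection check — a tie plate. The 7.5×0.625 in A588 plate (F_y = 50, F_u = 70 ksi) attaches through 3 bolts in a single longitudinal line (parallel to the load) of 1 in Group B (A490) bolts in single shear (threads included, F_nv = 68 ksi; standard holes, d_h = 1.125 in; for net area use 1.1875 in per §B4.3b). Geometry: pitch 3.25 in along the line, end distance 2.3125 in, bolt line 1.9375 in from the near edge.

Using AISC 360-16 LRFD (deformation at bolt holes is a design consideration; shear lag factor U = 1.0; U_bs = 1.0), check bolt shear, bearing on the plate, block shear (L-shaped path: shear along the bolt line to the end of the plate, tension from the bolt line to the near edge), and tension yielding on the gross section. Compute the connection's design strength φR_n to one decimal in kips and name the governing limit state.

Bolt shear: A_b = π(1)²/4 = 0.7854 in². φR_n = 0.75 × 68 × 0.7854 × 3 × 1 = 120.2 kips.
Bearing (0.625 in plate, F_u = 70 ksi): end bolts L_c = 2.3125 − 1.125/2 = 1.75, R_n = min(1.2×1.75×0.625×70, 2.4×1×0.625×70) = 91.875 kips/bolt; interior L_c = 3.25 − 1.125 = 2.125, R_n = 105 kips/bolt. φR_n = 0.75 × (1×91.875 + 2×105) = 226.4 kips.
Block shear: shear path 1×[2.3125+2×3.25] = 1×8.8125 in, A_gv = 5.5078, A_nv = 1×(8.8125 − 2.5×1.1875)×0.625 = 3.6523 in²; tension to near edge: (1.9375 − 0.5×1.1875)×0.625 = 0.83984 in². R_n = min(0.6×70×3.6523, 0.6×50×5.5078) + 1.0×70×0.83984 = min(153.4, 165.23) + 58.789 = 212.19 kips. φR_n = 0.75 × 212.19 = 159.1 kips.
Tension yield (gross): A_g = 7.5×0.625 = 4.6875 in². φR_n = 0.90 × 50 × 4.6875 = 210.9 kips.
Governing: min(120.2, 226.4, 159.1, 210.9) = 120.2 kips → bolt shear.

120.2 kips (bolt shear governs)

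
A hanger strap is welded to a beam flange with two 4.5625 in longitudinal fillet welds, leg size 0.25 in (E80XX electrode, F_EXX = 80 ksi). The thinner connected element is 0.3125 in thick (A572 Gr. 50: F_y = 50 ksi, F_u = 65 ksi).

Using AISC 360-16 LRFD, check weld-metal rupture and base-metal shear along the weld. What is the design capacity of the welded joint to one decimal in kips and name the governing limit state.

58.1 kips (weld metal governs)

Weld metal: throat = 0.707×0.25 = 0.17675 in, L = 2×4.5625 = 9.125 in. φR_n = 0.75 × 0.6 × 80 × 0.17675 × 9.125 = 58.1 kips.
Base metal shear (0.3125 in plate): yield φR_n = 1.0×0.6×50×0.3125×9.125 = 85.5 kips; rupture φR_n = 0.75×0.6×65×0.3125×9.125 = 83.4 kips; take 83.4 kips (rupture).
Governing: min(58.1, 83.4) = 58.1 kips → weld metal.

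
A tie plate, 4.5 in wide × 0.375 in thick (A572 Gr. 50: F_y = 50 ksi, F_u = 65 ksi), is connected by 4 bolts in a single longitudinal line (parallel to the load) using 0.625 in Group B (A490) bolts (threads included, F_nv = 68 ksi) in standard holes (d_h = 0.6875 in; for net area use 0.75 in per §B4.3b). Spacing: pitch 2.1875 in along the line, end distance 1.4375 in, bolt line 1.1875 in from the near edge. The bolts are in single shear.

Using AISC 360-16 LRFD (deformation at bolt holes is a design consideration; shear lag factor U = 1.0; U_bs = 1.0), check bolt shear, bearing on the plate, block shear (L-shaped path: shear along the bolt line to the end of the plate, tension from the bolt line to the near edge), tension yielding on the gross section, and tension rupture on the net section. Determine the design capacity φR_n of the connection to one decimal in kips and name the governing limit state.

Bolt shear: A_b = π(0.625)²/4 = 0.3068 in². φR_n = 0.75 × 68 × 0.3068 × 4 × 1 = 62.6 kips.
Bearing (0.375 in plate, F_u = 65 ksi): end bolts L_c = 1.4375 − 0.6875/2 = 1.09375, R_n = min(1.2×1.09375×0.375×65, 2.4×0.625×0.375×65) = 31.992 kips/bolt; interior L_c = 2.1875 − 0.6875 = 1.5, R_n = 36.563 kips/bolt. φR_n = 0.75 × (1×31.992 + 3×36.563) = 106.3 kips.
Block shear: shear path 1×[1.4375+3×2.1875] = 1×8 in, A_gv = 3, A_nv = 1×(8 − 3.5×0.75)×0.375 = 2.0156 in²; tension to near edge: (1.1875 − 0.5×0.75)×0.375 = 0.30469 in². R_n = min(0.6×65×2.0156, 0.6×50×3) + 1.0×65×0.30469 = min(78.608, 90) + 19.805 = 98.413 kips. φR_n = 0.75 × 98.413 = 73.8 kips.
Tension yield (gross): A_g = 4.5×0.375 = 1.6875 in². φR_n = 0.90 × 50 × 1.6875 = 75.9 kips.
Tension rupture (net): A_n = (4.5 − 1×0.75)×0.375 = 1.4063 in² (U = 1.0, A_e = A_n). φR_n = 0.75 × 65 × 1.4063 = 68.6 kips.
Governing: min(62.6, 106.3, 73.8, 75.9, 68.6) = 62.6 kips → bolt shear.

62.6 kips (bolt shear governs)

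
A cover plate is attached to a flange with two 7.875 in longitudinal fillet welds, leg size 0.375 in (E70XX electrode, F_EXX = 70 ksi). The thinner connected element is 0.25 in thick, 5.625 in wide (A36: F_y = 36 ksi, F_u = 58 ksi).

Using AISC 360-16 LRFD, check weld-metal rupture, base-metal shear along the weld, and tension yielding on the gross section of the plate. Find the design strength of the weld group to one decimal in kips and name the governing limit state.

45.6 kips (gross-section yield governs)

Weld metal: throat = 0.707×0.375 = 0.26513 in, L = 2×7.875 = 15.75 in. φR_n = 0.75 × 0.6 × 70 × 0.26513 × 15.75 = 131.5 kips.
Base metal shear (0.25 in plate): yield φR_n = 1.0×0.6×36×0.25×15.75 = 85.1 kips; rupture φR_n = 0.75×0.6×58×0.25×15.75 = 102.8 kips; take 85.1 kips (yield).
Tension yield (gross): A_g = 5.625×0.25 = 1.4063 in². φR_n = 0.90 × 36 × 1.4063 = 45.6 kips.
Governing: min(131.5, 85.1, 45.6) = 45.6 kips → gross-section yield.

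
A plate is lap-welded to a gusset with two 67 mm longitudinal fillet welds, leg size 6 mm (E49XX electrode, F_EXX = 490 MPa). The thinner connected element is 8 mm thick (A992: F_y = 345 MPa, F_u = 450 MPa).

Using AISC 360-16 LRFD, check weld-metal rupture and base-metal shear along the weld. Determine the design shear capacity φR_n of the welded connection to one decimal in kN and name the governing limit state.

125.3 kN (weld metal governs)

Weld metal: throat = 0.707×6 = 4.242 mm, L = 2×67 = 134 mm. φR_n = 0.75 × 0.6 × 490 × 4.242 × 134 = 125.3 kN.
Base metal shear (8 mm plate): yield φR_n = 1.0×0.6×345×8×134 = 221.9 kN; rupture φR_n = 0.75×0.6×450×8×134 = 217.1 kN; take 217.1 kN (rupture).
Governing: min(125.3, 217.1) = 125.3 kN → weld metal.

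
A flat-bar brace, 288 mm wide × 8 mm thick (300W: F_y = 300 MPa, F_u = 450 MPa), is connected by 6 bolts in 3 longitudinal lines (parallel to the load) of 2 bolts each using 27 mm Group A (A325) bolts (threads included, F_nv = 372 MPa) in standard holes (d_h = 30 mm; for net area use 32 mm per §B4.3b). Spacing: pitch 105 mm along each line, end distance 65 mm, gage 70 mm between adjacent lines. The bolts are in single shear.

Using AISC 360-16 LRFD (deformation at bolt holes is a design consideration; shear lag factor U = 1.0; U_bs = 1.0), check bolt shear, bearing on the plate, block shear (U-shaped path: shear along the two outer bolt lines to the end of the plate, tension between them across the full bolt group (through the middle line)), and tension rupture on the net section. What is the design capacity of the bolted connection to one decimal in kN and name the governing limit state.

Bolt shear: A_b = π(27)²/4 = 572.56 mm². φR_n = 0.75 × 372 × 572.56 × 6 × 1 = 958.5 kN.
Bearing (8 mm plate, F_u = 450 MPa): end bolts L_c = 65 − 30/2 = 50, R_n = min(1.2×50×8×450, 2.4×27×8×450) = 216 kN/bolt; interior L_c = 105 − 30 = 75, R_n = 233.28 kN/bolt. φR_n = 0.75 × (3×216 + 3×233.28) = 1010.9 kN.
Block shear: shear path 2×[65+1×105] = 2×170 mm, A_gv = 2720, A_nv = 2×(170 − 1.5×32)×8 = 1952 mm²; tension across gage: (140 − 2×32)×8 = 608 mm². R_n = min(0.6×450×1952, 0.6×300×2720) + 1.0×450×608 = min(527.04, 489.6) + 273.6 = 763.2 kN. φR_n = 0.75 × 763.2 = 572.4 kN.
Tension rupture (net): A_n = (288 − 3×32)×8 = 1536 mm² (U = 1.0, A_e = A_n). φR_n = 0.75 × 450 × 1536 = 518.4 kN.
Governing: min(958.5, 1010.9, 572.4, 518.4) = 518.4 kN → net-section rupture.

518.4 kN (net-section rupture governs)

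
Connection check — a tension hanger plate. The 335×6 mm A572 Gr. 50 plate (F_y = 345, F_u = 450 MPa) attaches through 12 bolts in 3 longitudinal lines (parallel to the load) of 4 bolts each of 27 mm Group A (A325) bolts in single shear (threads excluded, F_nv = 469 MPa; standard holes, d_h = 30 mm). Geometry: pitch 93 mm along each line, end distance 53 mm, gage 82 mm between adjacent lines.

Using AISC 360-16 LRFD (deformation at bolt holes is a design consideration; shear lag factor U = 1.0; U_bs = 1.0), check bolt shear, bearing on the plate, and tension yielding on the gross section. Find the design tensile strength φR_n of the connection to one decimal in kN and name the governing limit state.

624.1 kN (gross-section yield governs)

Bolt shear: A_b = π(27)²/4 = 572.56 mm². φR_n = 0.75 × 469 × 572.56 × 12 × 1 = 2416.8 kN.
Bearing (6 mm plate, F_u = 450 MPa): end bolts L_c = 53 − 30/2 = 38, R_n = min(1.2×38×6×450, 2.4×27×6×450) = 123.12 kN/bolt; interior L_c = 93 − 30 = 63, R_n = 174.96 kN/bolt. φR_n = 0.75 × (3×123.12 + 9×174.96) = 1458.0 kN.
Tension yield (gross): A_g = 335×6 = 2010 mm². φR_n = 0.90 × 345 × 2010 = 624.1 kN.
Governing: min(2416.8, 1458.0, 624.1) = 624.1 kN → gross-section yield.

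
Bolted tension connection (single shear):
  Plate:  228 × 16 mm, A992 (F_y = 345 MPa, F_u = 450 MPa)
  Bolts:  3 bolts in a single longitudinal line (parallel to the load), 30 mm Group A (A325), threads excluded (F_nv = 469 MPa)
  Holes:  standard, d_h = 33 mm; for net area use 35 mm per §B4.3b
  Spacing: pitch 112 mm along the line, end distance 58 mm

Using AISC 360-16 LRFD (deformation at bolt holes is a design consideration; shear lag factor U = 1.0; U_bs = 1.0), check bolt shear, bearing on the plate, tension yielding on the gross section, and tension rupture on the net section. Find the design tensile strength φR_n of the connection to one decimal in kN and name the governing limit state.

745.9 kN (bolt shear governs)

Bolt shear: A_b = π(30)²/4 = 706.86 mm². φR_n = 0.75 × 469 × 706.86 × 3 × 1 = 745.9 kN.
Bearing (16 mm plate, F_u = 450 MPa): end bolts L_c = 58 − 33/2 = 41.5, R_n = min(1.2×41.5×16×450, 2.4×30×16×450) = 358.56 kN/bolt; interior L_c = 112 − 33 = 79, R_n = 518.4 kN/bolt. φR_n = 0.75 × (1×358.56 + 2×518.4) = 1046.5 kN.
Tension yield (gross): A_g = 228×16 = 3648 mm². φR_n = 0.90 × 345 × 3648 = 1132.7 kN.
Tension rupture (net): A_n = (228 − 1×35)×16 = 3088 mm² (U = 1.0, A_e = A_n). φR_n = 0.75 × 450 × 3088 = 1042.2 kN.
Governing: min(745.9, 1046.5, 1132.7, 1042.2) = 745.9 kN → bolt shear.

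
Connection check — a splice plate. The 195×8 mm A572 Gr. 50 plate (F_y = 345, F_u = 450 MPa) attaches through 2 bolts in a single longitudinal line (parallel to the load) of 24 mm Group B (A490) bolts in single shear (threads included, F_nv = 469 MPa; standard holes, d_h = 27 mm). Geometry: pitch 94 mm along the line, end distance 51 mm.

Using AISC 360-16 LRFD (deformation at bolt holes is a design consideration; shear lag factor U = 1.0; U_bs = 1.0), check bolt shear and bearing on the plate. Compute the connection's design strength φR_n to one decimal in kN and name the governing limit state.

277.0 kN (bearing governs)

Bolt shear: A_b = π(24)²/4 = 452.39 mm². φR_n = 0.75 × 469 × 452.39 × 2 × 1 = 318.3 kN.
Bearing (8 mm plate, F_u = 450 MPa): end bolts L_c = 51 − 27/2 = 37.5, R_n = min(1.2×37.5×8×450, 2.4×24×8×450) = 162 kN/bolt; interior L_c = 94 − 27 = 67, R_n = 207.36 kN/bolt. φR_n = 0.75 × (1×162 + 1×207.36) = 277.0 kN.
Governing: min(318.3, 277.0) = 277.0 kN → bearing.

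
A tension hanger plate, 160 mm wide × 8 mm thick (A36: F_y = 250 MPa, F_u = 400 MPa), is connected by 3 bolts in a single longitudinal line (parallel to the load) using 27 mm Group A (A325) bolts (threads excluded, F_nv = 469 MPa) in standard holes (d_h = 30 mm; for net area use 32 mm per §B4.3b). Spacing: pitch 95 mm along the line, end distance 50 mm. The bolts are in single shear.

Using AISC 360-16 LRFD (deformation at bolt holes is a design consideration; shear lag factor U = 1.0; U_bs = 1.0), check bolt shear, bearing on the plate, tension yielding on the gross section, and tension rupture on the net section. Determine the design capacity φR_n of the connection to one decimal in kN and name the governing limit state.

Bolt shear: A_b = π(27)²/4 = 572.56 mm². φR_n = 0.75 × 469 × 572.56 × 3 × 1 = 604.2 kN.
Bearing (8 mm plate, F_u = 400 MPa): end bolts L_c = 50 − 30/2 = 35, R_n = min(1.2×35×8×400, 2.4×27×8×400) = 134.4 kN/bolt; interior L_c = 95 − 30 = 65, R_n = 207.36 kN/bolt. φR_n = 0.75 × (1×134.4 + 2×207.36) = 411.8 kN.
Tension yield (gross): A_g = 160×8 = 1280 mm². φR_n = 0.90 × 250 × 1280 = 288.0 kN.
Tension rupture (net): A_n = (160 − 1×32)×8 = 1024 mm² (U = 1.0, A_e = A_n). φR_n = 0.75 × 400 × 1024 = 307.2 kN.
Governing: min(604.2, 411.8, 288.0, 307.2) = 288.0 kN → gross-section yield.

288.0 kN (gross-section yield governs)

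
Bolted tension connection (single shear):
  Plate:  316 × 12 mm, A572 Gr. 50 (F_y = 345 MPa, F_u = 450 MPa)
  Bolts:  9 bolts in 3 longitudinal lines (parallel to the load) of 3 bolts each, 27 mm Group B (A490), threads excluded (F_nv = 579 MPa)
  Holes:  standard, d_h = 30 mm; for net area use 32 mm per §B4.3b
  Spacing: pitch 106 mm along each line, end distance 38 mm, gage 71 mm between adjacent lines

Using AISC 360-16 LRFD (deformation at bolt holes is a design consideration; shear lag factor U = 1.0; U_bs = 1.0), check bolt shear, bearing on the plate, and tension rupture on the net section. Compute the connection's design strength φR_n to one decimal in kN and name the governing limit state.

Bolt shear: A_b = π(27)²/4 = 572.56 mm². φR_n = 0.75 × 579 × 572.56 × 9 × 1 = 2237.7 kN.
Bearing (12 mm plate, F_u = 450 MPa): end bolts L_c = 38 − 30/2 = 23, R_n = min(1.2×23×12×450, 2.4×27×12×450) = 149.04 kN/bolt; interior L_c = 106 − 30 = 76, R_n = 349.92 kN/bolt. φR_n = 0.75 × (3×149.04 + 6×349.92) = 1910.0 kN.
Tension rupture (net): A_n = (316 − 3×32)×12 = 2640 mm² (U = 1.0, A_e = A_n). φR_n = 0.75 × 450 × 2640 = 891.0 kN.
Governing: min(2237.7, 1910.0, 891.0) = 891.0 kN → net-section rupture.

891.0 kN (net-section rupture governs)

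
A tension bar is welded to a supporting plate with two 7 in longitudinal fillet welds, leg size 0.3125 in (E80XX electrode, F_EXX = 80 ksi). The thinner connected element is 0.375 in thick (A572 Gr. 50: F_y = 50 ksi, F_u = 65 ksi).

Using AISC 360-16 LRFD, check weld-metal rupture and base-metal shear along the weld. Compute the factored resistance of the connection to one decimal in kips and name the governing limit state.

Weld metal: throat = 0.707×0.3125 = 0.22094 in, L = 2×7 = 14 in. φR_n = 0.75 × 0.6 × 80 × 0.22094 × 14 = 111.4 kips.
Base metal shear (0.375 in plate): yield φR_n = 1.0×0.6×50×0.375×14 = 157.5 kips; rupture φR_n = 0.75×0.6×65×0.375×14 = 153.6 kips; take 153.6 kips (rupture).
Governing: min(111.4, 153.6) = 111.4 kips → weld metal.

111.4 kips (weld metal governs)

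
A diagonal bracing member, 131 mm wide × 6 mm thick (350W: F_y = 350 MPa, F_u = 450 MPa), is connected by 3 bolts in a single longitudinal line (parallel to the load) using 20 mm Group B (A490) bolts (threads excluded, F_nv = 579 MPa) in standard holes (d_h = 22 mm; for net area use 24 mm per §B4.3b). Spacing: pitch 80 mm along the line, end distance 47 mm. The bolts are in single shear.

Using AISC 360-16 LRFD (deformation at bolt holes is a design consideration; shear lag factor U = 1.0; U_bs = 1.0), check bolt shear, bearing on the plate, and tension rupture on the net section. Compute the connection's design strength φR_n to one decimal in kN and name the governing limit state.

216.7 kN (net-section rupture governs)

Bolt shear: A_b = π(20)²/4 = 314.16 mm². φR_n = 0.75 × 579 × 314.16 × 3 × 1 = 409.3 kN.
Bearing (6 mm plate, F_u = 450 MPa): end bolts L_c = 47 − 22/2 = 36, R_n = min(1.2×36×6×450, 2.4×20×6×450) = 116.64 kN/bolt; interior L_c = 80 − 22 = 58, R_n = 129.6 kN/bolt. φR_n = 0.75 × (1×116.64 + 2×129.6) = 281.9 kN.
Tension rupture (net): A_n = (131 − 1×24)×6 = 642 mm² (U = 1.0, A_e = A_n). φR_n = 0.75 × 450 × 642 = 216.7 kN.
Governing: min(409.3, 281.9, 216.7) = 216.7 kN → net-section rupture.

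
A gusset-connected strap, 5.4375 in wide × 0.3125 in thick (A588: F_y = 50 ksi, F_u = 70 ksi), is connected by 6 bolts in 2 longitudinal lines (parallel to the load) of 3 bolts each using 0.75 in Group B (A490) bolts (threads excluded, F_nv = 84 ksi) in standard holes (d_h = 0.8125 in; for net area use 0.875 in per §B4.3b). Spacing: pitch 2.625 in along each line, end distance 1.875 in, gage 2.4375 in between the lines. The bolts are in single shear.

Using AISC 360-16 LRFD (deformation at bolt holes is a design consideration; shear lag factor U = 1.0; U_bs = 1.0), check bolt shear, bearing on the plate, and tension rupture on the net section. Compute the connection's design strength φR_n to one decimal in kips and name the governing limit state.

Bolt shear: A_b = π(0.75)²/4 = 0.44179 in². φR_n = 0.75 × 84 × 0.44179 × 6 × 1 = 167.0 kips.
Bearing (0.3125 in plate, F_u = 70 ksi): end bolts L_c = 1.875 − 0.8125/2 = 1.46875, R_n = min(1.2×1.46875×0.3125×70, 2.4×0.75×0.3125×70) = 38.555 kips/bolt; interior L_c = 2.625 − 0.8125 = 1.8125, R_n = 39.375 kips/bolt. φR_n = 0.75 × (2×38.555 + 4×39.375) = 176.0 kips.
Tension rupture (net): A_n = (5.4375 − 2×0.875)×0.3125 = 1.1523 in² (U = 1.0, A_e = A_n). φR_n = 0.75 × 70 × 1.1523 = 60.5 kips.
Governing: min(167.0, 176.0, 60.5) = 60.5 kips → net-section rupture.

60.5 kips (net-section rupture governs)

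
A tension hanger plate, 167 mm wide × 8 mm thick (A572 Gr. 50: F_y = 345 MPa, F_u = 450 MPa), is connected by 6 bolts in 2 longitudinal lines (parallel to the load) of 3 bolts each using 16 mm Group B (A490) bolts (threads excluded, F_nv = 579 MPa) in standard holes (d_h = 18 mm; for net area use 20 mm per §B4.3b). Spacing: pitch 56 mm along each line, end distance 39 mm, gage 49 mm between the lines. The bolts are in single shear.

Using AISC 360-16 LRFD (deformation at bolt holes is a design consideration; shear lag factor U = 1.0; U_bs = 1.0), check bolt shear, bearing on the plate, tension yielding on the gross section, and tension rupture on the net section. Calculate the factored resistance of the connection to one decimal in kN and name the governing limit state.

342.9 kN (net-section rupture governs)

Bolt shear: A_b = π(16)²/4 = 201.06 mm². φR_n = 0.75 × 579 × 201.06 × 6 × 1 = 523.9 kN.
Bearing (8 mm plate, F_u = 450 MPa): end bolts L_c = 39 − 18/2 = 30, R_n = min(1.2×30×8×450, 2.4×16×8×450) = 129.6 kN/bolt; interior L_c = 56 − 18 = 38, R_n = 138.24 kN/bolt. φR_n = 0.75 × (2×129.6 + 4×138.24) = 609.1 kN.
Tension yield (gross): A_g = 167×8 = 1336 mm². φR_n = 0.90 × 345 × 1336 = 414.8 kN.
Tension rupture (net): A_n = (167 − 2×20)×8 = 1016 mm² (U = 1.0, A_e = A_n). φR_n = 0.75 × 450 × 1016 = 342.9 kN.
Governing: min(523.9, 609.1, 414.8, 342.9) = 342.9 kN → net-section rupture.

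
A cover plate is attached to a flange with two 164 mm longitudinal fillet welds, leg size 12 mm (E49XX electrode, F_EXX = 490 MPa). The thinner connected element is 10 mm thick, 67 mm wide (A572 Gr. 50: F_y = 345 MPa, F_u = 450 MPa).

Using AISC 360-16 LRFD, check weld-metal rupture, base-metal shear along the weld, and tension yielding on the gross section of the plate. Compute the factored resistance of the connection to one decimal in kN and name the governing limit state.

208.0 kN (gross-section yield governs)

Weld metal: throat = 0.707×12 = 8.484 mm, L = 2×164 = 328 mm. φR_n = 0.75 × 0.6 × 490 × 8.484 × 328 = 613.6 kN.
Base metal shear (10 mm plate): yield φR_n = 1.0×0.6×345×10×328 = 679.0 kN; rupture φR_n = 0.75×0.6×450×10×328 = 664.2 kN; take 664.2 kN (rupture).
Tension yield (gross): A_g = 67×10 = 670 mm². φR_n = 0.90 × 345 × 670 = 208.0 kN.
Governing: min(613.6, 664.2, 208.0) = 208.0 kN → gross-section yield.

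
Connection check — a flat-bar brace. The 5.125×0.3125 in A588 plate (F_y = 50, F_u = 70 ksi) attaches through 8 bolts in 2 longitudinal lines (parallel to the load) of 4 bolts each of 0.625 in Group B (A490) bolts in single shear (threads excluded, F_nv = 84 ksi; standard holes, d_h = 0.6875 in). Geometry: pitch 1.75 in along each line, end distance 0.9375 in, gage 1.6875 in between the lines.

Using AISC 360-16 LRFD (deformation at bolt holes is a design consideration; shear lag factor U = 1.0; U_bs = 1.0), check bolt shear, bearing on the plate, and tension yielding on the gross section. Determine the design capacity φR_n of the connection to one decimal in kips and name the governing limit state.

Bolt shear: A_b = π(0.625)²/4 = 0.3068 in². φR_n = 0.75 × 84 × 0.3068 × 8 × 1 = 154.6 kips.
Bearing (0.3125 in plate, F_u = 70 ksi): end bolts L_c = 0.9375 − 0.6875/2 = 0.59375, R_n = min(1.2×0.59375×0.3125×70, 2.4×0.625×0.3125×70) = 15.586 kips/bolt; interior L_c = 1.75 − 0.6875 = 1.0625, R_n = 27.891 kips/bolt. φR_n = 0.75 × (2×15.586 + 6×27.891) = 148.9 kips.
Tension yield (gross): A_g = 5.125×0.3125 = 1.6016 in². φR_n = 0.90 × 50 × 1.6016 = 72.1 kips.
Governing: min(154.6, 148.9, 72.1) = 72.1 kips → gross-section yield.

72.1 kips (gross-section yield governs)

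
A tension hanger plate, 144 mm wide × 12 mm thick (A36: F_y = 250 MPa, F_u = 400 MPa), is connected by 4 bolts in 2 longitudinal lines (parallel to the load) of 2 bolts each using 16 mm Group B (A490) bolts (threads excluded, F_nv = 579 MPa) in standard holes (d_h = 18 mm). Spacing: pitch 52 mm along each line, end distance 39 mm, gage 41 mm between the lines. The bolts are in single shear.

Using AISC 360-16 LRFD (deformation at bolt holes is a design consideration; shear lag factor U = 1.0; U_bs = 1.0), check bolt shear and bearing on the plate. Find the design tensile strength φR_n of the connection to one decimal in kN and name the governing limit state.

Bolt shear: A_b = π(16)²/4 = 201.06 mm². φR_n = 0.75 × 579 × 201.06 × 4 × 1 = 349.2 kN.
Bearing (12 mm plate, F_u = 400 MPa): end bolts L_c = 39 − 18/2 = 30, R_n = min(1.2×30×12×400, 2.4×16×12×400) = 172.8 kN/bolt; interior L_c = 52 − 18 = 34, R_n = 184.32 kN/bolt. φR_n = 0.75 × (2×172.8 + 2×184.32) = 535.7 kN.
Governing: min(349.2, 535.7) = 349.2 kN → bolt shear.

349.2 kN (bolt shear governs)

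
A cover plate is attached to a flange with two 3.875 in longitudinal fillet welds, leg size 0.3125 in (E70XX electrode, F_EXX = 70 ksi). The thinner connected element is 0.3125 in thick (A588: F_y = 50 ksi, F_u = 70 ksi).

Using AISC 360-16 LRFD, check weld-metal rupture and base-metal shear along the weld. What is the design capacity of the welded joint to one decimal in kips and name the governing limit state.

Weld metal: throat = 0.707×0.3125 = 0.22094 in, L = 2×3.875 = 7.75 in. φR_n = 0.75 × 0.6 × 70 × 0.22094 × 7.75 = 53.9 kips.
Base metal shear (0.3125 in plate): yield φR_n = 1.0×0.6×50×0.3125×7.75 = 72.7 kips; rupture φR_n = 0.75×0.6×70×0.3125×7.75 = 76.3 kips; take 72.7 kips (yield).
Governing: min(53.9, 72.7) = 53.9 kips → weld metal.

53.9 kips (weld metal governs)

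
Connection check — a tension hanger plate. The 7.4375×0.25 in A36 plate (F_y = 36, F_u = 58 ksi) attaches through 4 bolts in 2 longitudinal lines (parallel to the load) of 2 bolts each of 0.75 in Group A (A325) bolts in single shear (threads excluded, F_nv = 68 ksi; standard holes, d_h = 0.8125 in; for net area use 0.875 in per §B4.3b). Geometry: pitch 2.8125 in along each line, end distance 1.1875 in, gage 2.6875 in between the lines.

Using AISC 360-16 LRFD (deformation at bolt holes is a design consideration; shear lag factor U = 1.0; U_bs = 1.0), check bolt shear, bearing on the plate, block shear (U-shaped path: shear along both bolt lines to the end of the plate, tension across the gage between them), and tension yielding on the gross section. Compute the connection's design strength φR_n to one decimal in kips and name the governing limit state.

Bolt shear: A_b = π(0.75)²/4 = 0.44179 in². φR_n = 0.75 × 68 × 0.44179 × 4 × 1 = 90.1 kips.
Bearing (0.25 in plate, F_u = 58 ksi): end bolts L_c = 1.1875 − 0.8125/2 = 0.78125, R_n = min(1.2×0.78125×0.25×58, 2.4×0.75×0.25×58) = 13.594 kips/bolt; interior L_c = 2.8125 − 0.8125 = 2, R_n = 26.1 kips/bolt. φR_n = 0.75 × (2×13.594 + 2×26.1) = 59.5 kips.
Block shear: shear path 2×[1.1875+1×2.8125] = 2×4 in, A_gv = 2, A_nv = 2×(4 − 1.5×0.875)×0.25 = 1.3438 in²; tension across gage: (2.6875 − 1×0.875)×0.25 = 0.45313 in². R_n = min(0.6×58×1.3438, 0.6×36×2) + 1.0×58×0.45313 = min(46.764, 43.2) + 26.282 = 69.482 kips. φR_n = 0.75 × 69.482 = 52.1 kips.
Tension yield (gross): A_g = 7.4375×0.25 = 1.8594 in². φR_n = 0.90 × 36 × 1.8594 = 60.2 kips.
Governing: min(90.1, 59.5, 52.1, 60.2) = 52.1 kips → block shear.

52.1 kips (block shear governs)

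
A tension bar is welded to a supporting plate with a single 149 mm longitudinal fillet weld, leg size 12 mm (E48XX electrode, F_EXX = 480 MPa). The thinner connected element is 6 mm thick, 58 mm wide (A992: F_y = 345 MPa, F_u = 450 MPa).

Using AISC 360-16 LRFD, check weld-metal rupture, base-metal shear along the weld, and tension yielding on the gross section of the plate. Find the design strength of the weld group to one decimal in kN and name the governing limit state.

108.1 kN (gross-section yield governs)

Weld metal: throat = 0.707×12 = 8.484 mm, L = 149 mm. φR_n = 0.75 × 0.6 × 480 × 8.484 × 149 = 273.0 kN.
Base metal shear (6 mm plate): yield φR_n = 1.0×0.6×345×6×149 = 185.1 kN; rupture φR_n = 0.75×0.6×450×6×149 = 181.0 kN; take 181.0 kN (rupture).
Tension yield (gross): A_g = 58×6 = 348 mm². φR_n = 0.90 × 345 × 348 = 108.1 kN.
Governing: min(273.0, 181.0, 108.1) = 108.1 kN → gross-section yield.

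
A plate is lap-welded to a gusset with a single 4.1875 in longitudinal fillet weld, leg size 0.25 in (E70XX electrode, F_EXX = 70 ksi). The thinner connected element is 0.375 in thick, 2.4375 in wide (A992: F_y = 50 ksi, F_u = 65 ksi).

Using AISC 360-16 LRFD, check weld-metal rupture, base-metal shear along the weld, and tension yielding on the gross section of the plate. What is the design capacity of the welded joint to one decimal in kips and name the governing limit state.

Weld metal: throat = 0.707×0.25 = 0.17675 in, L = 4.1875 in. φR_n = 0.75 × 0.6 × 70 × 0.17675 × 4.1875 = 23.3 kips.
Base metal shear (0.375 in plate): yield φR_n = 1.0×0.6×50×0.375×4.1875 = 47.1 kips; rupture φR_n = 0.75×0.6×65×0.375×4.1875 = 45.9 kips; take 45.9 kips (rupture).
Tension yield (gross): A_g = 2.4375×0.375 = 0.91406 in². φR_n = 0.90 × 50 × 0.91406 = 41.1 kips.
Governing: min(23.3, 45.9, 41.1) = 23.3 kips → weld metal.

23.3 kips (weld metal governs)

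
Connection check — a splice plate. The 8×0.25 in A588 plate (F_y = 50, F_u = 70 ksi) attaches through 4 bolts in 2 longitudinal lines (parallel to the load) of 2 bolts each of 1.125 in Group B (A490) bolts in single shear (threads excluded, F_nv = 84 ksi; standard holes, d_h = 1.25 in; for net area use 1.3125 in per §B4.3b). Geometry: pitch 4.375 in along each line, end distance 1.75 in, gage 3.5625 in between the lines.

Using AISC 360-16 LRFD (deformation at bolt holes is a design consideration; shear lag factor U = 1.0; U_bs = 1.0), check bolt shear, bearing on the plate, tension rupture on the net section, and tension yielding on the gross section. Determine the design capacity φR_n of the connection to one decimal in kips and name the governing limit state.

Bolt shear: A_b = π(1.125)²/4 = 0.99402 in². φR_n = 0.75 × 84 × 0.99402 × 4 × 1 = 250.5 kips.
Bearing (0.25 in plate, F_u = 70 ksi): end bolts L_c = 1.75 − 1.25/2 = 1.125, R_n = min(1.2×1.125×0.25×70, 2.4×1.125×0.25×70) = 23.625 kips/bolt; interior L_c = 4.375 − 1.25 = 3.125, R_n = 47.25 kips/bolt. φR_n = 0.75 × (2×23.625 + 2×47.25) = 106.3 kips.
Tension rupture (net): A_n = (8 − 2×1.3125)×0.25 = 1.3438 in² (U = 1.0, A_e = A_n). φR_n = 0.75 × 70 × 1.3438 = 70.5 kips.
Tension yield (gross): A_g = 8×0.25 = 2 in². φR_n = 0.90 × 50 × 2 = 90.0 kips.
Governing: min(250.5, 106.3, 70.5, 90.0) = 70.5 kips → net-section rupture.

70.5 kips (net-section rupture governs)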